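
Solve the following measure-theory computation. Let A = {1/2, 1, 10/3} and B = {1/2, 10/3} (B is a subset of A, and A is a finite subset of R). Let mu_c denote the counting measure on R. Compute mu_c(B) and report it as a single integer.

Counting measure assigns mu_c(E) = |E| (number of elements) when E is finite.
B has 2 element(s), so mu_c(B) = 2.

2


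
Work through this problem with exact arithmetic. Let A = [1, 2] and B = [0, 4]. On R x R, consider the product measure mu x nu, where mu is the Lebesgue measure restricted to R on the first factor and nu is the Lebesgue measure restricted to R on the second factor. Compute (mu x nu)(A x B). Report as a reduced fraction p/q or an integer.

For a measurable rectangle A x B, the product measure satisfies
  (mu x nu)(A x B) = mu(A) * nu(B).
  mu(A) = 1.
  nu(B) = 4.
  (mu x nu)(A x B) = 1 * 4 = 4.

4


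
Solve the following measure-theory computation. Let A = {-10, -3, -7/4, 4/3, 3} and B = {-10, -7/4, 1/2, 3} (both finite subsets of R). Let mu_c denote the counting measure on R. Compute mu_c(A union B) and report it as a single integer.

Counting measure on a finite set equals cardinality. By inclusion-exclusion, |A union B| = |A| + |B| - |A cap B|.
|A| = 5, |B| = 4, |A cap B| = 3.
So mu_c(A union B) = 5 + 4 - 3 = 6.

6


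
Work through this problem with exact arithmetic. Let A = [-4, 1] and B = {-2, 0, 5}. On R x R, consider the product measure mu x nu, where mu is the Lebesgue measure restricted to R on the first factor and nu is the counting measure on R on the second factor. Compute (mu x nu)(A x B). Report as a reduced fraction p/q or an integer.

For a measurable rectangle A x B, the product measure satisfies
  (mu x nu)(A x B) = mu(A) * nu(B).
  mu(A) = 5.
  nu(B) = 3.
  (mu x nu)(A x B) = 5 * 3 = 15.

15


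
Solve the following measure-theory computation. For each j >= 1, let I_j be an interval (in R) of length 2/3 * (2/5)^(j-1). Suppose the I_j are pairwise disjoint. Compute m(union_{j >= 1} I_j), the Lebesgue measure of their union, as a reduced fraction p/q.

By countable additivity of the Lebesgue measure on pairwise disjoint measurable sets,
  m(union_{j >= 1} I_j) = sum_{j >= 1} m(I_j) = sum_{j >= 1} a * r^(j-1),
  with a = 2/3 and r = 2/5.
Since 0 < r = 2/5 < 1, the geometric series converges:
  sum_{j >= 1} a * r^(j-1) = a / (1 - r).
  = 2/3 / (1 - 2/5)
  = 2/3 / (3/5)
  = 10/9.

10/9


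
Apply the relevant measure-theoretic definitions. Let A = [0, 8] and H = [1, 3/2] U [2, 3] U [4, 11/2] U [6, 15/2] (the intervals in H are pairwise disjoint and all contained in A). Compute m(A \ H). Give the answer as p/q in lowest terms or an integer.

The ambient interval has length m(A) = 8 - 0 = 8.
Since the holes are disjoint and sit inside A, by finite additivity
  m(H) = sum_i (b_i - a_i), and m(A \ H) = m(A) - m(H).
Computing the hole measures:
  m(H_1) = 3/2 - 1 = 1/2.
  m(H_2) = 3 - 2 = 1.
  m(H_3) = 11/2 - 4 = 3/2.
  m(H_4) = 15/2 - 6 = 3/2.
Summed: m(H) = 1/2 + 1 + 3/2 + 3/2 = 9/2.
So m(A \ H) = 8 - 9/2 = 7/2.

7/2


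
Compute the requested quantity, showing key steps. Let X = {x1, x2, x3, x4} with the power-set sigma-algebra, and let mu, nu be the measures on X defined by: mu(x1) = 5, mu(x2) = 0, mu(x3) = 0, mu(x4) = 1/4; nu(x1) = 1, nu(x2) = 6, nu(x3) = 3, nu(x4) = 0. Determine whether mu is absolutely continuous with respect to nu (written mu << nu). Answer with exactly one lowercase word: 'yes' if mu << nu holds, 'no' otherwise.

mu << nu means: every nu-null measurable set is also mu-null; equivalently, for every atom x, if nu({x}) = 0 then mu({x}) = 0.
Checking each atom:
  x1: nu = 1 > 0 -> no constraint.
  x2: nu = 6 > 0 -> no constraint.
  x3: nu = 3 > 0 -> no constraint.
  x4: nu = 0, mu = 1/4 > 0 -> violates mu << nu.
The atom(s) x4 violate the condition (nu = 0 but mu > 0). Therefore mu is NOT absolutely continuous w.r.t. nu.

no


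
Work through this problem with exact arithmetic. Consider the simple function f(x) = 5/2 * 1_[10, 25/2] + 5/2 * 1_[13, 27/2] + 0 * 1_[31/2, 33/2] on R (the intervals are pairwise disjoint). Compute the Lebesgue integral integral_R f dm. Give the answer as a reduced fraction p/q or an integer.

For a simple function f = sum_i c_i * 1_{A_i} with disjoint A_i,
  integral f dm = sum_i c_i * m(A_i).
Lengths of the A_i:
  m(A_1) = 25/2 - 10 = 5/2.
  m(A_2) = 27/2 - 13 = 1/2.
  m(A_3) = 33/2 - 31/2 = 1.
Contributions c_i * m(A_i):
  (5/2) * (5/2) = 25/4.
  (5/2) * (1/2) = 5/4.
  (0) * (1) = 0.
Total: 25/4 + 5/4 + 0 = 15/2.

15/2


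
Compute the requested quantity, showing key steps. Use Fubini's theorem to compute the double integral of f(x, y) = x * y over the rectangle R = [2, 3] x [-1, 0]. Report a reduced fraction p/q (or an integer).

f(x, y) is a tensor product of a function of x and a function of y, and both factors are bounded continuous (hence Lebesgue integrable) on the rectangle, so Fubini's theorem applies:
  integral_R f d(m x m) = (integral_a1^b1 x dx) * (integral_a2^b2 y dy).
Inner integral in x: integral_{2}^{3} x dx = (3^2 - 2^2)/2
  = 5/2.
Inner integral in y: integral_{-1}^{0} y dy = (0^2 - (-1)^2)/2
  = -1/2.
Product: (5/2) * (-1/2) = -5/4.

-5/4


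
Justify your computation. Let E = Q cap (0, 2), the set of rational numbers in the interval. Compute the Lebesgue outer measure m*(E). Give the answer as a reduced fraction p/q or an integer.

Q cap (0, 2) is countable; list its elements as q_1, q_2, ... . Fix eps > 0 and cover the k-th point by an interval of length eps * 2^(-k). The cover has total length eps * sum_{k>=1} 2^(-k) = eps, so by definition of outer measure m*(Q cap (0, 2)) <= eps. Since eps was arbitrary and m* >= 0, the outer measure is 0.

0


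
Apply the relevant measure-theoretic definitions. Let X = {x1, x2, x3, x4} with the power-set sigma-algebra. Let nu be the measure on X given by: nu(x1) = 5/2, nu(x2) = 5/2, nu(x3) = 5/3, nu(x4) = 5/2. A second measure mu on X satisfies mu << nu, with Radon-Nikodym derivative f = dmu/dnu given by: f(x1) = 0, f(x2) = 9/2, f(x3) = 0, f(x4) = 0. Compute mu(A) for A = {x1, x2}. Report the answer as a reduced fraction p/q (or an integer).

By the defining property of the Radon-Nikodym derivative, for every measurable set A,
  mu(A) = integral_A f dnu.
Since nu is a discrete measure concentrated on the atoms of X, the integral over A reduces to the sum
  mu(A) = sum_{x in A} f(x) * nu({x}).
Computing each term:
  x1: f(x1) * nu(x1) = 0 * 5/2 = 0.
  x2: f(x2) * nu(x2) = 9/2 * 5/2 = 45/4.
Summing: mu(A) = 0 + 45/4 = 45/4.

45/4


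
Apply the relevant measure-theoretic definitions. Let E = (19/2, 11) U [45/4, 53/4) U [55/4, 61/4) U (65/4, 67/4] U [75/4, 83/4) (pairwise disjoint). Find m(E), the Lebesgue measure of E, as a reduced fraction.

For pairwise disjoint intervals, m(union_i I_i) = sum_i m(I_i),
and m is invariant under swapping open/closed endpoints (single points have measure 0).
So m(E) = sum_i (b_i - a_i).
  I_1 has length 11 - 19/2 = 3/2.
  I_2 has length 53/4 - 45/4 = 2.
  I_3 has length 61/4 - 55/4 = 3/2.
  I_4 has length 67/4 - 65/4 = 1/2.
  I_5 has length 83/4 - 75/4 = 2.
Summing:
  m(E) = 3/2 + 2 + 3/2 + 1/2 + 2 = 15/2.

15/2


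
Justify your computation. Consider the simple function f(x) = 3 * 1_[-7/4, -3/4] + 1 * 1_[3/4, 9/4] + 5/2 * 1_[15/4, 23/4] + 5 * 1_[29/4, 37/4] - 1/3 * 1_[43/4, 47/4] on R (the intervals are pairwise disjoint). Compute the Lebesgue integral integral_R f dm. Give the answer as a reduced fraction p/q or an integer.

For a simple function f = sum_i c_i * 1_{A_i} with disjoint A_i,
  integral f dm = sum_i c_i * m(A_i).
Lengths of the A_i:
  m(A_1) = -3/4 - (-7/4) = 1.
  m(A_2) = 9/4 - 3/4 = 3/2.
  m(A_3) = 23/4 - 15/4 = 2.
  m(A_4) = 37/4 - 29/4 = 2.
  m(A_5) = 47/4 - 43/4 = 1.
Contributions c_i * m(A_i):
  (3) * (1) = 3.
  (1) * (3/2) = 3/2.
  (5/2) * (2) = 5.
  (5) * (2) = 10.
  (-1/3) * (1) = -1/3.
Total: 3 + 3/2 + 5 + 10 - 1/3 = 115/6.

115/6


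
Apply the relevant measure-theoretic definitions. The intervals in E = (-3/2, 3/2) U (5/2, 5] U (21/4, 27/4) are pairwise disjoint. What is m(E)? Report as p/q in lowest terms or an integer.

For pairwise disjoint intervals, m(union_i I_i) = sum_i m(I_i),
and m is invariant under swapping open/closed endpoints (single points have measure 0).
So m(E) = sum_i (b_i - a_i).
  I_1 has length 3/2 - (-3/2) = 3.
  I_2 has length 5 - 5/2 = 5/2.
  I_3 has length 27/4 - 21/4 = 3/2.
Summing:
  m(E) = 3 + 5/2 + 3/2 = 7.

7


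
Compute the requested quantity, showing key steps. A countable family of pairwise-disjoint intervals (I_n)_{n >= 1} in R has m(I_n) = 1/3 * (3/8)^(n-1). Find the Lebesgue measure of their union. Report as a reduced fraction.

By countable additivity of the Lebesgue measure on pairwise disjoint measurable sets,
  m(union_{n >= 1} I_n) = sum_{n >= 1} m(I_n) = sum_{n >= 1} a * r^(n-1),
  with a = 1/3 and r = 3/8.
Since 0 < r = 3/8 < 1, the geometric series converges:
  sum_{n >= 1} a * r^(n-1) = a / (1 - r).
  = 1/3 / (1 - 3/8)
  = 1/3 / (5/8)
  = 8/15.

8/15


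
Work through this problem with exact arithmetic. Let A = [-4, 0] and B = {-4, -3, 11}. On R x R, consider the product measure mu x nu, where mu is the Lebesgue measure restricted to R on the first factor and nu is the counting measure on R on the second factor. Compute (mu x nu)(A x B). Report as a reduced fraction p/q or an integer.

For a measurable rectangle A x B, the product measure satisfies
  (mu x nu)(A x B) = mu(A) * nu(B).
  mu(A) = 4.
  nu(B) = 3.
  (mu x nu)(A x B) = 4 * 3 = 12.

12


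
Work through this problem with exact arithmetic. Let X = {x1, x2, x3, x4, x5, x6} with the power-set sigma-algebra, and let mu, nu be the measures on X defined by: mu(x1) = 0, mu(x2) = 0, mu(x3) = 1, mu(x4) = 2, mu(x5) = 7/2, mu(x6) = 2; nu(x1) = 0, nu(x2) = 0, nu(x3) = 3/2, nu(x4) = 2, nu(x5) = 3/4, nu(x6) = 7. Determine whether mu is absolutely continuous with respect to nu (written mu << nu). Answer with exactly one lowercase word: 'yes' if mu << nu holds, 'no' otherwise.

mu << nu means: every nu-null measurable set is also mu-null; equivalently, for every atom x, if nu({x}) = 0 then mu({x}) = 0.
Checking each atom:
  x1: nu = 0, mu = 0 -> consistent with mu << nu.
  x2: nu = 0, mu = 0 -> consistent with mu << nu.
  x3: nu = 3/2 > 0 -> no constraint.
  x4: nu = 2 > 0 -> no constraint.
  x5: nu = 3/4 > 0 -> no constraint.
  x6: nu = 7 > 0 -> no constraint.
No atom violates the condition. Therefore mu << nu.

yes


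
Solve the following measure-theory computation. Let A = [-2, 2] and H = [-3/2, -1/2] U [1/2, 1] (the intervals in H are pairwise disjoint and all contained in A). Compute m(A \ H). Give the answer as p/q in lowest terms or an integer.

The ambient interval has length m(A) = 2 - (-2) = 4.
Since the holes are disjoint and sit inside A, by finite additivity
  m(H) = sum_i (b_i - a_i), and m(A \ H) = m(A) - m(H).
Computing the hole measures:
  m(H_1) = -1/2 - (-3/2) = 1.
  m(H_2) = 1 - 1/2 = 1/2.
Summed: m(H) = 1 + 1/2 = 3/2.
So m(A \ H) = 4 - 3/2 = 5/2.

5/2


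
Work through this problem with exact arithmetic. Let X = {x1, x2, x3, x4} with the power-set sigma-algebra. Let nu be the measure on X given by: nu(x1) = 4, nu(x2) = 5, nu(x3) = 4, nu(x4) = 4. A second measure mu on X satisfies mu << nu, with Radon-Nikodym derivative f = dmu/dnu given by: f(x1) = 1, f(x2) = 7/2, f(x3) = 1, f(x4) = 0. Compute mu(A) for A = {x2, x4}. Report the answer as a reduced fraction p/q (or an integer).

By the defining property of the Radon-Nikodym derivative, for every measurable set A,
  mu(A) = integral_A f dnu.
Since nu is a discrete measure concentrated on the atoms of X, the integral over A reduces to the sum
  mu(A) = sum_{x in A} f(x) * nu({x}).
Computing each term:
  x2: f(x2) * nu(x2) = 7/2 * 5 = 35/2.
  x4: f(x4) * nu(x4) = 0 * 4 = 0.
Summing: mu(A) = 35/2 + 0 = 35/2.

35/2


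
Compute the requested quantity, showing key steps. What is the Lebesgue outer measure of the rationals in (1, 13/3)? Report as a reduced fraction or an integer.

E = Q cap (1, 13/3) is a subset of Q, which is countable. Enumerate Q = {q_1, q_2, ...}; for any eps > 0, cover q_k by the open interval (q_k - eps/2^(k+1), q_k + eps/2^(k+1)), of length eps/2^k. The total cover length is sum_{k>=1} eps/2^k = eps. Hence m*(E) <= m*(Q) <= eps for every eps > 0, and since outer measure is non-negative, m*(E) = 0.

0


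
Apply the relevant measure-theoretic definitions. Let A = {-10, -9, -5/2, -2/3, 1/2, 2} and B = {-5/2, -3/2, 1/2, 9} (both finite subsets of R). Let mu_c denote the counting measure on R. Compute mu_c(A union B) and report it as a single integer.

Counting measure on a finite set equals cardinality. By inclusion-exclusion, |A union B| = |A| + |B| - |A cap B|.
|A| = 6, |B| = 4, |A cap B| = 2.
So mu_c(A union B) = 6 + 4 - 2 = 8.

8


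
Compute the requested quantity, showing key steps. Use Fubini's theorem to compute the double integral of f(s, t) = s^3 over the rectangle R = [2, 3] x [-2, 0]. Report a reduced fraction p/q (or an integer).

f(s, t) is a tensor product of a function of s and a function of t, and both factors are bounded continuous (hence Lebesgue integrable) on the rectangle, so Fubini's theorem applies:
  integral_R f d(m x m) = (integral_a1^b1 s^3 ds) * (integral_a2^b2 1 dt).
Inner integral in s: integral_{2}^{3} s^3 ds = (3^4 - 2^4)/4
  = 65/4.
Inner integral in t: integral_{-2}^{0} 1 dt = (0^1 - (-2)^1)/1
  = 2.
Product: (65/4) * (2) = 65/2.

65/2


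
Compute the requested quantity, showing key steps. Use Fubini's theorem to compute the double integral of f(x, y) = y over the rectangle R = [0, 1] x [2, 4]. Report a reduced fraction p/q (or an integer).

f(x, y) is a tensor product of a function of x and a function of y, and both factors are bounded continuous (hence Lebesgue integrable) on the rectangle, so Fubini's theorem applies:
  integral_R f d(m x m) = (integral_a1^b1 1 dx) * (integral_a2^b2 y dy).
Inner integral in x: integral_{0}^{1} 1 dx = (1^1 - 0^1)/1
  = 1.
Inner integral in y: integral_{2}^{4} y dy = (4^2 - 2^2)/2
  = 6.
Product: (1) * (6) = 6.

6


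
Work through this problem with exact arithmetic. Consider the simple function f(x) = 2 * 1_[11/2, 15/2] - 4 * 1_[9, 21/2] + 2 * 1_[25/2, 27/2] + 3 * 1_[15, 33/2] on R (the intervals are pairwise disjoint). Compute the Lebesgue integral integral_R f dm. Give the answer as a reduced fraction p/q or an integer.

For a simple function f = sum_i c_i * 1_{A_i} with disjoint A_i,
  integral f dm = sum_i c_i * m(A_i).
Lengths of the A_i:
  m(A_1) = 15/2 - 11/2 = 2.
  m(A_2) = 21/2 - 9 = 3/2.
  m(A_3) = 27/2 - 25/2 = 1.
  m(A_4) = 33/2 - 15 = 3/2.
Contributions c_i * m(A_i):
  (2) * (2) = 4.
  (-4) * (3/2) = -6.
  (2) * (1) = 2.
  (3) * (3/2) = 9/2.
Total: 4 - 6 + 2 + 9/2 = 9/2.

9/2


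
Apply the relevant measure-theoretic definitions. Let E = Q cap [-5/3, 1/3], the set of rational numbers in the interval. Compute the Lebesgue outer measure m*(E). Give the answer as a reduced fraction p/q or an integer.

The set Q cap [-5/3, 1/3] is countable (a subset of the countable set Q). Lebesgue outer measure of any countable set is 0: each singleton {q} has m*({q}) = 0, and by countable subadditivity m*(union_k {q_k}) <= sum_k m*({q_k}) = sum_k 0 = 0. The reverse inequality m*(E) >= 0 is automatic. So m*(Q cap [-5/3, 1/3]) = 0.

0


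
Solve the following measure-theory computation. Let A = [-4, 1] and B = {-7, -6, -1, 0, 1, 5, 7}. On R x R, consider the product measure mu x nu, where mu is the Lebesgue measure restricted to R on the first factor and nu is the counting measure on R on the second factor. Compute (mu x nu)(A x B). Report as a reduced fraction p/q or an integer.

For a measurable rectangle A x B, the product measure satisfies
  (mu x nu)(A x B) = mu(A) * nu(B).
  mu(A) = 5.
  nu(B) = 7.
  (mu x nu)(A x B) = 5 * 7 = 35.

35


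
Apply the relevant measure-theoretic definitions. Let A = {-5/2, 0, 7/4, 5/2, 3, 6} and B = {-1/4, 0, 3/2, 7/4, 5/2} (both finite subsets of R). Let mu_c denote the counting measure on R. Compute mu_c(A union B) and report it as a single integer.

Counting measure on a finite set equals cardinality. By inclusion-exclusion, |A union B| = |A| + |B| - |A cap B|.
|A| = 6, |B| = 5, |A cap B| = 3.
So mu_c(A union B) = 6 + 5 - 3 = 8.

8


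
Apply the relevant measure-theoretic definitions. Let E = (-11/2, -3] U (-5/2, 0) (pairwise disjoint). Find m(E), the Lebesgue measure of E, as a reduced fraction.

For pairwise disjoint intervals, m(union_i I_i) = sum_i m(I_i),
and m is invariant under swapping open/closed endpoints (single points have measure 0).
So m(E) = sum_i (b_i - a_i).
  I_1 has length -3 - (-11/2) = 5/2.
  I_2 has length 0 - (-5/2) = 5/2.
Summing:
  m(E) = 5/2 + 5/2 = 5.

5


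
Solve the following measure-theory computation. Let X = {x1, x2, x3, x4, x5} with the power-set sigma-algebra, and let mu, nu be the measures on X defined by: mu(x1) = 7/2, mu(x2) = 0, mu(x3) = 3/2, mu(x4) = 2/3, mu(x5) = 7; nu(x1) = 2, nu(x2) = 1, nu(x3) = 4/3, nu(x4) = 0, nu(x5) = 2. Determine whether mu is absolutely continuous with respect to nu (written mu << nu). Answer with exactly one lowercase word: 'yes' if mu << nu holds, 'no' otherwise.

mu << nu means: every nu-null measurable set is also mu-null; equivalently, for every atom x, if nu({x}) = 0 then mu({x}) = 0.
Checking each atom:
  x1: nu = 2 > 0 -> no constraint.
  x2: nu = 1 > 0 -> no constraint.
  x3: nu = 4/3 > 0 -> no constraint.
  x4: nu = 0, mu = 2/3 > 0 -> violates mu << nu.
  x5: nu = 2 > 0 -> no constraint.
The atom(s) x4 violate the condition (nu = 0 but mu > 0). Therefore mu is NOT absolutely continuous w.r.t. nu.

no


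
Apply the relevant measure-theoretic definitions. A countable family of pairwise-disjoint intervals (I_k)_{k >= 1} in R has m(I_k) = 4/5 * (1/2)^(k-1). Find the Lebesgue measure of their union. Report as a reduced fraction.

By countable additivity of the Lebesgue measure on pairwise disjoint measurable sets,
  m(union_{k >= 1} I_k) = sum_{k >= 1} m(I_k) = sum_{k >= 1} a * r^(k-1),
  with a = 4/5 and r = 1/2.
Since 0 < r = 1/2 < 1, the geometric series converges:
  sum_{k >= 1} a * r^(k-1) = a / (1 - r).
  = 4/5 / (1 - 1/2)
  = 4/5 / (1/2)
  = 8/5.

8/5


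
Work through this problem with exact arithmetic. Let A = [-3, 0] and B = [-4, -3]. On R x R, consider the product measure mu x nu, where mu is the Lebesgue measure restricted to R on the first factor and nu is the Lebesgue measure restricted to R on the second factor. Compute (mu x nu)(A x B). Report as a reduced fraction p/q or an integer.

For a measurable rectangle A x B, the product measure satisfies
  (mu x nu)(A x B) = mu(A) * nu(B).
  mu(A) = 3.
  nu(B) = 1.
  (mu x nu)(A x B) = 3 * 1 = 3.

3


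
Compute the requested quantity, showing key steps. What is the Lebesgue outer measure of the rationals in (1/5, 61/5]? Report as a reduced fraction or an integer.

Q cap (1/5, 61/5] is countable; list its elements as q_1, q_2, ... . Fix eps > 0 and cover the k-th point by an interval of length eps * 2^(-k). The cover has total length eps * sum_{k>=1} 2^(-k) = eps, so by definition of outer measure m*(Q cap (1/5, 61/5]) <= eps. Since eps was arbitrary and m* >= 0, the outer measure is 0.

0


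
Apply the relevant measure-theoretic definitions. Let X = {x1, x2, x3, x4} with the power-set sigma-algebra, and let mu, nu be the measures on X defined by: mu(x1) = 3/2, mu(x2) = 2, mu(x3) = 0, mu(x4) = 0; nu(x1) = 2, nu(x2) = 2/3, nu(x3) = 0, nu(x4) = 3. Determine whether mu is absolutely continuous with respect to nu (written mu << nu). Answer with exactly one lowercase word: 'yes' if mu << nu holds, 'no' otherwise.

mu << nu means: every nu-null measurable set is also mu-null; equivalently, for every atom x, if nu({x}) = 0 then mu({x}) = 0.
Checking each atom:
  x1: nu = 2 > 0 -> no constraint.
  x2: nu = 2/3 > 0 -> no constraint.
  x3: nu = 0, mu = 0 -> consistent with mu << nu.
  x4: nu = 3 > 0 -> no constraint.
No atom violates the condition. Therefore mu << nu.

yes


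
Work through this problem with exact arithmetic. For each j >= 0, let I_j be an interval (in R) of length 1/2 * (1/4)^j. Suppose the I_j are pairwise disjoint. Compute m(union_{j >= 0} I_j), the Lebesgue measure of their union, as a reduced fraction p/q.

By countable additivity of the Lebesgue measure on pairwise disjoint measurable sets,
  m(union_{j >= 0} I_j) = sum_{j >= 0} m(I_j) = sum_{j >= 0} a * r^j,
  with a = 1/2 and r = 1/4.
Since 0 < r = 1/4 < 1, the geometric series converges:
  sum_{j >= 0} a * r^j = a / (1 - r).
  = 1/2 / (1 - 1/4)
  = 1/2 / (3/4)
  = 2/3.

2/3


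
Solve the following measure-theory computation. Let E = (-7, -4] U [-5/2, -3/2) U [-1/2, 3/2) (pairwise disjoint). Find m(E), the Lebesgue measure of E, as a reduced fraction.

For pairwise disjoint intervals, m(union_i I_i) = sum_i m(I_i),
and m is invariant under swapping open/closed endpoints (single points have measure 0).
So m(E) = sum_i (b_i - a_i).
  I_1 has length -4 - (-7) = 3.
  I_2 has length -3/2 - (-5/2) = 1.
  I_3 has length 3/2 - (-1/2) = 2.
Summing:
  m(E) = 3 + 1 + 2 = 6.

6


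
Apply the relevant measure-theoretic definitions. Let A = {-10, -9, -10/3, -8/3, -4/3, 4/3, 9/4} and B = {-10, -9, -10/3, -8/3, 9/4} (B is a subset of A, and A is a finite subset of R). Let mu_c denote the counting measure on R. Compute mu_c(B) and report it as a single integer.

Counting measure assigns mu_c(E) = |E| (number of elements) when E is finite.
B has 5 element(s), so mu_c(B) = 5.

5


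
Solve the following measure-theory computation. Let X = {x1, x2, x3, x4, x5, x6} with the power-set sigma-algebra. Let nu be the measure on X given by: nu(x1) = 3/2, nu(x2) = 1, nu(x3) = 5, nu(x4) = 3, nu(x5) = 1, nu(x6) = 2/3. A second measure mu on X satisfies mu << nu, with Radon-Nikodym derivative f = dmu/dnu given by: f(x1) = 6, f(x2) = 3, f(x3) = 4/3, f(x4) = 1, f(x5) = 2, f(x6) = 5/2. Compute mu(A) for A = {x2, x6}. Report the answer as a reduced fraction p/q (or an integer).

By the defining property of the Radon-Nikodym derivative, for every measurable set A,
  mu(A) = integral_A f dnu.
Since nu is a discrete measure concentrated on the atoms of X, the integral over A reduces to the sum
  mu(A) = sum_{x in A} f(x) * nu({x}).
Computing each term:
  x2: f(x2) * nu(x2) = 3 * 1 = 3.
  x6: f(x6) * nu(x6) = 5/2 * 2/3 = 5/3.
Summing: mu(A) = 3 + 5/3 = 14/3.

14/3


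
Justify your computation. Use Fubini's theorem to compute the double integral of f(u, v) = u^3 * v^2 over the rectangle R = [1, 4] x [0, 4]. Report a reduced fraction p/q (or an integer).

f(u, v) is a tensor product of a function of u and a function of v, and both factors are bounded continuous (hence Lebesgue integrable) on the rectangle, so Fubini's theorem applies:
  integral_R f d(m x m) = (integral_a1^b1 u^3 du) * (integral_a2^b2 v^2 dv).
Inner integral in u: integral_{1}^{4} u^3 du = (4^4 - 1^4)/4
  = 255/4.
Inner integral in v: integral_{0}^{4} v^2 dv = (4^3 - 0^3)/3
  = 64/3.
Product: (255/4) * (64/3) = 1360.

1360


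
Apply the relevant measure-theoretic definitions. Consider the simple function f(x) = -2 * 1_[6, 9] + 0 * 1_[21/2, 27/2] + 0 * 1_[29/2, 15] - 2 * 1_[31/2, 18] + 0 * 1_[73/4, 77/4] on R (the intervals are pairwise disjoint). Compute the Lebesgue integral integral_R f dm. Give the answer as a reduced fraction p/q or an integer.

For a simple function f = sum_i c_i * 1_{A_i} with disjoint A_i,
  integral f dm = sum_i c_i * m(A_i).
Lengths of the A_i:
  m(A_1) = 9 - 6 = 3.
  m(A_2) = 27/2 - 21/2 = 3.
  m(A_3) = 15 - 29/2 = 1/2.
  m(A_4) = 18 - 31/2 = 5/2.
  m(A_5) = 77/4 - 73/4 = 1.
Contributions c_i * m(A_i):
  (-2) * (3) = -6.
  (0) * (3) = 0.
  (0) * (1/2) = 0.
  (-2) * (5/2) = -5.
  (0) * (1) = 0.
Total: -6 + 0 + 0 - 5 + 0 = -11.

-11


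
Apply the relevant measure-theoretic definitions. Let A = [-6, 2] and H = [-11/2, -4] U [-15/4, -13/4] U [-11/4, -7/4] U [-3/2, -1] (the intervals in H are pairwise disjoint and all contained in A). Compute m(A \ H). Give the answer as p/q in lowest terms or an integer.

The ambient interval has length m(A) = 2 - (-6) = 8.
Since the holes are disjoint and sit inside A, by finite additivity
  m(H) = sum_i (b_i - a_i), and m(A \ H) = m(A) - m(H).
Computing the hole measures:
  m(H_1) = -4 - (-11/2) = 3/2.
  m(H_2) = -13/4 - (-15/4) = 1/2.
  m(H_3) = -7/4 - (-11/4) = 1.
  m(H_4) = -1 - (-3/2) = 1/2.
Summed: m(H) = 3/2 + 1/2 + 1 + 1/2 = 7/2.
So m(A \ H) = 8 - 7/2 = 9/2.

9/2


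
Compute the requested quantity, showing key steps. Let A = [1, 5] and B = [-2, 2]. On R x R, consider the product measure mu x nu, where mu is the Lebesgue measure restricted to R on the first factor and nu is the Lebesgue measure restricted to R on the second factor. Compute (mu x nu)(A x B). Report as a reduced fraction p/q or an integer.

For a measurable rectangle A x B, the product measure satisfies
  (mu x nu)(A x B) = mu(A) * nu(B).
  mu(A) = 4.
  nu(B) = 4.
  (mu x nu)(A x B) = 4 * 4 = 16.

16


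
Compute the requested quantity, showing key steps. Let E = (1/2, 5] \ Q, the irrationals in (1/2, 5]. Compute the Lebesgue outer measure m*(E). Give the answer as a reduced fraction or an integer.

The interval I = (1/2, 5] has m(I) = 5 - 1/2 = 9/2 (endpoints are measure-zero, so open/closed/half-open agree). Write I = (I cap Q) u (I \ Q). The rationals in I are countable, so m*(I cap Q) = 0 (cover each rational by intervals whose total length is arbitrarily small). By countable subadditivity m*(I) <= m*(I cap Q) + m*(I \ Q), hence m*(I \ Q) >= m(I) = 9/2. The reverse inequality m*(I \ Q) <= m*(I) = 9/2 is trivial since (I \ Q) is a subset of I. Therefore m*(I \ Q) = 9/2.

9/2


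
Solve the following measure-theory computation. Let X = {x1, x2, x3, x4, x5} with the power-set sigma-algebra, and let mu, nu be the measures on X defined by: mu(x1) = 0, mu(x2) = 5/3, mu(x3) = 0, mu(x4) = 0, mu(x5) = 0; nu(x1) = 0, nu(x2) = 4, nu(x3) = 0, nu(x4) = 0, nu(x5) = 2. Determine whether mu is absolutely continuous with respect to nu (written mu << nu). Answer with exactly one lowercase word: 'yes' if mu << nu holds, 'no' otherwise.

mu << nu means: every nu-null measurable set is also mu-null; equivalently, for every atom x, if nu({x}) = 0 then mu({x}) = 0.
Checking each atom:
  x1: nu = 0, mu = 0 -> consistent with mu << nu.
  x2: nu = 4 > 0 -> no constraint.
  x3: nu = 0, mu = 0 -> consistent with mu << nu.
  x4: nu = 0, mu = 0 -> consistent with mu << nu.
  x5: nu = 2 > 0 -> no constraint.
No atom violates the condition. Therefore mu << nu.

yes


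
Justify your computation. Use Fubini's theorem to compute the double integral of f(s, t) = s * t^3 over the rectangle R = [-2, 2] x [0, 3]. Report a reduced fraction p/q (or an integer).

f(s, t) is a tensor product of a function of s and a function of t, and both factors are bounded continuous (hence Lebesgue integrable) on the rectangle, so Fubini's theorem applies:
  integral_R f d(m x m) = (integral_a1^b1 s ds) * (integral_a2^b2 t^3 dt).
Inner integral in s: integral_{-2}^{2} s ds = (2^2 - (-2)^2)/2
  = 0.
Inner integral in t: integral_{0}^{3} t^3 dt = (3^4 - 0^4)/4
  = 81/4.
Product: (0) * (81/4) = 0.

0


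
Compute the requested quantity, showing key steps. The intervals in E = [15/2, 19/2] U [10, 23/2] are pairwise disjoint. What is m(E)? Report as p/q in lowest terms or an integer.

For pairwise disjoint intervals, m(union_i I_i) = sum_i m(I_i),
and m is invariant under swapping open/closed endpoints (single points have measure 0).
So m(E) = sum_i (b_i - a_i).
  I_1 has length 19/2 - 15/2 = 2.
  I_2 has length 23/2 - 10 = 3/2.
Summing:
  m(E) = 2 + 3/2 = 7/2.

7/2


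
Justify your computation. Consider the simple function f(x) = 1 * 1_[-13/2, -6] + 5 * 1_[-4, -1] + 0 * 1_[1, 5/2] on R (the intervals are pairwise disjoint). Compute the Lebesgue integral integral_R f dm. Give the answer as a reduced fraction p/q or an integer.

For a simple function f = sum_i c_i * 1_{A_i} with disjoint A_i,
  integral f dm = sum_i c_i * m(A_i).
Lengths of the A_i:
  m(A_1) = -6 - (-13/2) = 1/2.
  m(A_2) = -1 - (-4) = 3.
  m(A_3) = 5/2 - 1 = 3/2.
Contributions c_i * m(A_i):
  (1) * (1/2) = 1/2.
  (5) * (3) = 15.
  (0) * (3/2) = 0.
Total: 1/2 + 15 + 0 = 31/2.

31/2


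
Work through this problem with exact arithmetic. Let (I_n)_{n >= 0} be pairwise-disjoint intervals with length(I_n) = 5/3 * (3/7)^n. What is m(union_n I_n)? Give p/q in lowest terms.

By countable additivity of the Lebesgue measure on pairwise disjoint measurable sets,
  m(union_{n >= 0} I_n) = sum_{n >= 0} m(I_n) = sum_{n >= 0} a * r^n,
  with a = 5/3 and r = 3/7.
Since 0 < r = 3/7 < 1, the geometric series converges:
  sum_{n >= 0} a * r^n = a / (1 - r).
  = 5/3 / (1 - 3/7)
  = 5/3 / (4/7)
  = 35/12.

35/12


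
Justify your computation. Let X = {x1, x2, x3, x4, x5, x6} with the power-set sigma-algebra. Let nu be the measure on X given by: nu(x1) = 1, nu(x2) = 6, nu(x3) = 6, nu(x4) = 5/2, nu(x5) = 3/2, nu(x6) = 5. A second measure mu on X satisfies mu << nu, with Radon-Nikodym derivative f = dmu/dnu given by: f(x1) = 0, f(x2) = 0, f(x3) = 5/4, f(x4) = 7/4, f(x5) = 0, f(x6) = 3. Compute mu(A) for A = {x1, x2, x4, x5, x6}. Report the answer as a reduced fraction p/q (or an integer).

By the defining property of the Radon-Nikodym derivative, for every measurable set A,
  mu(A) = integral_A f dnu.
Since nu is a discrete measure concentrated on the atoms of X, the integral over A reduces to the sum
  mu(A) = sum_{x in A} f(x) * nu({x}).
Computing each term:
  x1: f(x1) * nu(x1) = 0 * 1 = 0.
  x2: f(x2) * nu(x2) = 0 * 6 = 0.
  x4: f(x4) * nu(x4) = 7/4 * 5/2 = 35/8.
  x5: f(x5) * nu(x5) = 0 * 3/2 = 0.
  x6: f(x6) * nu(x6) = 3 * 5 = 15.
Summing: mu(A) = 0 + 0 + 35/8 + 0 + 15 = 155/8.

155/8


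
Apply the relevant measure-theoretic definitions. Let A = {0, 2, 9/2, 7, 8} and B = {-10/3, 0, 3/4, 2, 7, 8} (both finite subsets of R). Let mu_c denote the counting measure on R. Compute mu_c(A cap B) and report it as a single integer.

Counting measure on a finite set equals cardinality. mu_c(A cap B) = |A cap B| (elements appearing in both).
Enumerating the elements of A that also lie in B gives 4 element(s).
So mu_c(A cap B) = 4.

4


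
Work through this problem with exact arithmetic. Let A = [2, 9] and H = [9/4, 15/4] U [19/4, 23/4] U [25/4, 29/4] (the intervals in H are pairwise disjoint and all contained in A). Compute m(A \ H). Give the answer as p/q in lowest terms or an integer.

The ambient interval has length m(A) = 9 - 2 = 7.
Since the holes are disjoint and sit inside A, by finite additivity
  m(H) = sum_i (b_i - a_i), and m(A \ H) = m(A) - m(H).
Computing the hole measures:
  m(H_1) = 15/4 - 9/4 = 3/2.
  m(H_2) = 23/4 - 19/4 = 1.
  m(H_3) = 29/4 - 25/4 = 1.
Summed: m(H) = 3/2 + 1 + 1 = 7/2.
So m(A \ H) = 7 - 7/2 = 7/2.

7/2


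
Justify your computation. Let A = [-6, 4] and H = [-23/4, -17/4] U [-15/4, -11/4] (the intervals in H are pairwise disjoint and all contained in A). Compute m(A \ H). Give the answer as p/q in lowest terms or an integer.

The ambient interval has length m(A) = 4 - (-6) = 10.
Since the holes are disjoint and sit inside A, by finite additivity
  m(H) = sum_i (b_i - a_i), and m(A \ H) = m(A) - m(H).
Computing the hole measures:
  m(H_1) = -17/4 - (-23/4) = 3/2.
  m(H_2) = -11/4 - (-15/4) = 1.
Summed: m(H) = 3/2 + 1 = 5/2.
So m(A \ H) = 10 - 5/2 = 15/2.

15/2


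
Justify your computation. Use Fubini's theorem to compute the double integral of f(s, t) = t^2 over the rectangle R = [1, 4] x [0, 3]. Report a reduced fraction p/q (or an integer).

f(s, t) is a tensor product of a function of s and a function of t, and both factors are bounded continuous (hence Lebesgue integrable) on the rectangle, so Fubini's theorem applies:
  integral_R f d(m x m) = (integral_a1^b1 1 ds) * (integral_a2^b2 t^2 dt).
Inner integral in s: integral_{1}^{4} 1 ds = (4^1 - 1^1)/1
  = 3.
Inner integral in t: integral_{0}^{3} t^2 dt = (3^3 - 0^3)/3
  = 9.
Product: (3) * (9) = 27.

27


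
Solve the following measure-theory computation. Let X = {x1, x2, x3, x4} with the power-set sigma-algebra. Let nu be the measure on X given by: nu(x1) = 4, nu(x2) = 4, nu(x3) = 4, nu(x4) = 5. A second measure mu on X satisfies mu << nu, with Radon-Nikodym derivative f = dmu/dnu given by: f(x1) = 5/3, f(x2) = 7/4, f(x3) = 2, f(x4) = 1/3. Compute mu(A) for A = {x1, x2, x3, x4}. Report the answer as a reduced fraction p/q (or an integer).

By the defining property of the Radon-Nikodym derivative, for every measurable set A,
  mu(A) = integral_A f dnu.
Since nu is a discrete measure concentrated on the atoms of X, the integral over A reduces to the sum
  mu(A) = sum_{x in A} f(x) * nu({x}).
Computing each term:
  x1: f(x1) * nu(x1) = 5/3 * 4 = 20/3.
  x2: f(x2) * nu(x2) = 7/4 * 4 = 7.
  x3: f(x3) * nu(x3) = 2 * 4 = 8.
  x4: f(x4) * nu(x4) = 1/3 * 5 = 5/3.
Summing: mu(A) = 20/3 + 7 + 8 + 5/3 = 70/3.

70/3


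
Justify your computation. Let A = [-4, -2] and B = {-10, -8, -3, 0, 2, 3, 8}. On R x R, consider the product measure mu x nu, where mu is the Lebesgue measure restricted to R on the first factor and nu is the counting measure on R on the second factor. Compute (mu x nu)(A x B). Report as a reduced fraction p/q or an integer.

For a measurable rectangle A x B, the product measure satisfies
  (mu x nu)(A x B) = mu(A) * nu(B).
  mu(A) = 2.
  nu(B) = 7.
  (mu x nu)(A x B) = 2 * 7 = 14.

14


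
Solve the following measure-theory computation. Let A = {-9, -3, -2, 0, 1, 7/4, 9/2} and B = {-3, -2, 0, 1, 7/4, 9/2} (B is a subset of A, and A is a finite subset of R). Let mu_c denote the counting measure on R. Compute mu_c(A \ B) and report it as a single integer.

Counting measure assigns mu_c(E) = |E| (number of elements) when E is finite. For B subset A, A \ B is the set of elements of A not in B, so |A \ B| = |A| - |B|.
|A| = 7, |B| = 6, so mu_c(A \ B) = 7 - 6 = 1.

1


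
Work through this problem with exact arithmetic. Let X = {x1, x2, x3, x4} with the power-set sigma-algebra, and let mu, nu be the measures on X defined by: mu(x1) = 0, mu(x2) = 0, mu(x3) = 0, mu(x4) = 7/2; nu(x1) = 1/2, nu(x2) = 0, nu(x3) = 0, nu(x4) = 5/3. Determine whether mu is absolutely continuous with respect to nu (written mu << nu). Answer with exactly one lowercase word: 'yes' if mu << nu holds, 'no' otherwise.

mu << nu means: every nu-null measurable set is also mu-null; equivalently, for every atom x, if nu({x}) = 0 then mu({x}) = 0.
Checking each atom:
  x1: nu = 1/2 > 0 -> no constraint.
  x2: nu = 0, mu = 0 -> consistent with mu << nu.
  x3: nu = 0, mu = 0 -> consistent with mu << nu.
  x4: nu = 5/3 > 0 -> no constraint.
No atom violates the condition. Therefore mu << nu.

yes


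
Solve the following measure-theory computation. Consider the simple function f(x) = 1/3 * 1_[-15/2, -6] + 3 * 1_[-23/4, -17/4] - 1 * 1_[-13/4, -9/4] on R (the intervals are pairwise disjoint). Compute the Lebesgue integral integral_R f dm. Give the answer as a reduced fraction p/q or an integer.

For a simple function f = sum_i c_i * 1_{A_i} with disjoint A_i,
  integral f dm = sum_i c_i * m(A_i).
Lengths of the A_i:
  m(A_1) = -6 - (-15/2) = 3/2.
  m(A_2) = -17/4 - (-23/4) = 3/2.
  m(A_3) = -9/4 - (-13/4) = 1.
Contributions c_i * m(A_i):
  (1/3) * (3/2) = 1/2.
  (3) * (3/2) = 9/2.
  (-1) * (1) = -1.
Total: 1/2 + 9/2 - 1 = 4.

4


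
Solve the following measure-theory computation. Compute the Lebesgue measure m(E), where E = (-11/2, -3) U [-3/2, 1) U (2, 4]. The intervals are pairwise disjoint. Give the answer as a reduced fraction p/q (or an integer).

For pairwise disjoint intervals, m(union_i I_i) = sum_i m(I_i),
and m is invariant under swapping open/closed endpoints (single points have measure 0).
So m(E) = sum_i (b_i - a_i).
  I_1 has length -3 - (-11/2) = 5/2.
  I_2 has length 1 - (-3/2) = 5/2.
  I_3 has length 4 - 2 = 2.
Summing:
  m(E) = 5/2 + 5/2 + 2 = 7.

7


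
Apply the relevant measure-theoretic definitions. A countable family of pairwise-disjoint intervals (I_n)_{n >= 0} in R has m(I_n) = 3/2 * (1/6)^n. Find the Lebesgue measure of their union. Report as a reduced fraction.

By countable additivity of the Lebesgue measure on pairwise disjoint measurable sets,
  m(union_{n >= 0} I_n) = sum_{n >= 0} m(I_n) = sum_{n >= 0} a * r^n,
  with a = 3/2 and r = 1/6.
Since 0 < r = 1/6 < 1, the geometric series converges:
  sum_{n >= 0} a * r^n = a / (1 - r).
  = 3/2 / (1 - 1/6)
  = 3/2 / (5/6)
  = 9/5.

9/5


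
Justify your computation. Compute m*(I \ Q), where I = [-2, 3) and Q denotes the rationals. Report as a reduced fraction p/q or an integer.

The interval I = [-2, 3) has m(I) = 3 - (-2) = 5 (endpoints are measure-zero, so open/closed/half-open agree). Write I = (I cap Q) u (I \ Q). The rationals in I are countable, so m*(I cap Q) = 0 (cover each rational by intervals whose total length is arbitrarily small). By countable subadditivity m*(I) <= m*(I cap Q) + m*(I \ Q), hence m*(I \ Q) >= m(I) = 5. The reverse inequality m*(I \ Q) <= m*(I) = 5 is trivial since (I \ Q) is a subset of I. Therefore m*(I \ Q) = 5.

5


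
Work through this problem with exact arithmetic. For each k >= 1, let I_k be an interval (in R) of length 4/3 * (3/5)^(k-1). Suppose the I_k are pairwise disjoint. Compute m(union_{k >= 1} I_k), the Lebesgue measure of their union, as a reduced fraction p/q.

By countable additivity of the Lebesgue measure on pairwise disjoint measurable sets,
  m(union_{k >= 1} I_k) = sum_{k >= 1} m(I_k) = sum_{k >= 1} a * r^(k-1),
  with a = 4/3 and r = 3/5.
Since 0 < r = 3/5 < 1, the geometric series converges:
  sum_{k >= 1} a * r^(k-1) = a / (1 - r).
  = 4/3 / (1 - 3/5)
  = 4/3 / (2/5)
  = 10/3.

10/3


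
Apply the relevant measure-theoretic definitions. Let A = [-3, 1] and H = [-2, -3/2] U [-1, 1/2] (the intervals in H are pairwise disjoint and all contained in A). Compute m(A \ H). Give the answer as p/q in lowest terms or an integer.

The ambient interval has length m(A) = 1 - (-3) = 4.
Since the holes are disjoint and sit inside A, by finite additivity
  m(H) = sum_i (b_i - a_i), and m(A \ H) = m(A) - m(H).
Computing the hole measures:
  m(H_1) = -3/2 - (-2) = 1/2.
  m(H_2) = 1/2 - (-1) = 3/2.
Summed: m(H) = 1/2 + 3/2 = 2.
So m(A \ H) = 4 - 2 = 2.

2


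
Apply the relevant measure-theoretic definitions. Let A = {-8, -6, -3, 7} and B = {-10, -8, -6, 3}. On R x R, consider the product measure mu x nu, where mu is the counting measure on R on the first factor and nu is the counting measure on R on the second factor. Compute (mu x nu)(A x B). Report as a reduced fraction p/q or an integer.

For a measurable rectangle A x B, the product measure satisfies
  (mu x nu)(A x B) = mu(A) * nu(B).
  mu(A) = 4.
  nu(B) = 4.
  (mu x nu)(A x B) = 4 * 4 = 16.

16


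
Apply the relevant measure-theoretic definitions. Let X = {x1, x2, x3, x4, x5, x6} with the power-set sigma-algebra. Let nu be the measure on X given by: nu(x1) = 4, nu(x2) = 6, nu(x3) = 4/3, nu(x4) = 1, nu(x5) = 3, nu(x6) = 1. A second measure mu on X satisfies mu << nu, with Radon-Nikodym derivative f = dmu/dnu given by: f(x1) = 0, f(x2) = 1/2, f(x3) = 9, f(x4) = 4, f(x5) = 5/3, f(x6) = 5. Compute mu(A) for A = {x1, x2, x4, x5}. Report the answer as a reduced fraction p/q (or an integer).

By the defining property of the Radon-Nikodym derivative, for every measurable set A,
  mu(A) = integral_A f dnu.
Since nu is a discrete measure concentrated on the atoms of X, the integral over A reduces to the sum
  mu(A) = sum_{x in A} f(x) * nu({x}).
Computing each term:
  x1: f(x1) * nu(x1) = 0 * 4 = 0.
  x2: f(x2) * nu(x2) = 1/2 * 6 = 3.
  x4: f(x4) * nu(x4) = 4 * 1 = 4.
  x5: f(x5) * nu(x5) = 5/3 * 3 = 5.
Summing: mu(A) = 0 + 3 + 4 + 5 = 12.

12


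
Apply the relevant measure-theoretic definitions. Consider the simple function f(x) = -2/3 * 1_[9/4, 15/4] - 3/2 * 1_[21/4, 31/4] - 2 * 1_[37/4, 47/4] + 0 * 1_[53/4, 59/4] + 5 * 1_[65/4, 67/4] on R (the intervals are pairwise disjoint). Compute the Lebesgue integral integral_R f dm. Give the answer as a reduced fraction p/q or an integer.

For a simple function f = sum_i c_i * 1_{A_i} with disjoint A_i,
  integral f dm = sum_i c_i * m(A_i).
Lengths of the A_i:
  m(A_1) = 15/4 - 9/4 = 3/2.
  m(A_2) = 31/4 - 21/4 = 5/2.
  m(A_3) = 47/4 - 37/4 = 5/2.
  m(A_4) = 59/4 - 53/4 = 3/2.
  m(A_5) = 67/4 - 65/4 = 1/2.
Contributions c_i * m(A_i):
  (-2/3) * (3/2) = -1.
  (-3/2) * (5/2) = -15/4.
  (-2) * (5/2) = -5.
  (0) * (3/2) = 0.
  (5) * (1/2) = 5/2.
Total: -1 - 15/4 - 5 + 0 + 5/2 = -29/4.

-29/4
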